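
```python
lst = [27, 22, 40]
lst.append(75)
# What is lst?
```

[27, 22, 40, 75]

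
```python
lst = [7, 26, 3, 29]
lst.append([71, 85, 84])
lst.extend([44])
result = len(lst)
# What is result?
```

After line 1: lst = [7, 26, 3, 29]
After line 2 (append adds [71, 85, 84] as single element): lst = [7, 26, 3, 29, [71, 85, 84]]
After line 3 (extend unpacks [44], adds 44): lst = [7, 26, 3, 29, [71, 85, 84], 44]
After line 4: result = len(lst) = 6

6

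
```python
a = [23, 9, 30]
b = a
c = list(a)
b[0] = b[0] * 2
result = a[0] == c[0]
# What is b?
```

After line 1: a = [23, 9, 30]
After line 2 (b = a, alias): a = [23, 9, 30], b = [23, 9, 30]
After line 3 (c = list(a) is a copy, new object): c = [23, 9, 30]
After line 4 (b[0] = 23 * 2 = 46; mutates shared a/b): a = b = [46, 9, 30], c = [23, 9, 30]
After line 5 (a[0] = 46, c[0] = 23; result = False)

[46, 9, 30]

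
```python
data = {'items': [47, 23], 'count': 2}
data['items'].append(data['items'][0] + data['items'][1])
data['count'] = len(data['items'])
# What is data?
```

After line 1: data = {'items': [47, 23], 'count': 2}
After line 2 (append 47 + 23 = 70): data = {'items': [47, 23, 70], 'count': 2}
After line 3 (count = len(items) = 3): data = {'items': [47, 23, 70], 'count': 3}

{'items': [47, 23, 70], 'count': 3}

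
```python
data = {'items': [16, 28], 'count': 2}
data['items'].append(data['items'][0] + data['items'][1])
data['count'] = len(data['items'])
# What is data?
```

After line 1: data = {'items': [16, 28], 'count': 2}
After line 2 (append 16 + 28 = 44): data = {'items': [16, 28, 44], 'count': 2}
After line 3 (count = len(items) = 3): data = {'items': [16, 28, 44], 'count': 3}

{'items': [16, 28, 44], 'count': 3}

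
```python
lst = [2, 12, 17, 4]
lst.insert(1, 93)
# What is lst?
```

[2, 93, 12, 17, 4]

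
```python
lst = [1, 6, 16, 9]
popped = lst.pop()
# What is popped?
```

9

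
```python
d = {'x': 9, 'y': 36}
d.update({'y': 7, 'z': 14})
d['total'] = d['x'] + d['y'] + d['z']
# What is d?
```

After line 1: d = {'x': 9, 'y': 36}
After line 2 (y overwritten, z added): d = {'x': 9, 'y': 7, 'z': 14}
After line 3 (total = 9 + 7 + 14 = 30): d = {'x': 9, 'y': 7, 'z': 14, 'total': 30}

{'x': 9, 'y': 7, 'z': 14, 'total': 30}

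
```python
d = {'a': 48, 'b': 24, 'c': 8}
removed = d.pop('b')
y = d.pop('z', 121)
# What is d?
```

After line 1: d = {'a': 48, 'b': 24, 'c': 8}
After line 2 (pop 'b' returns 24): d = {'a': 48, 'c': 8}, removed = 24
After line 3 (pop 'z' missing, returns default 121): d = {'a': 48, 'c': 8}, y = 121

{'a': 48, 'c': 8}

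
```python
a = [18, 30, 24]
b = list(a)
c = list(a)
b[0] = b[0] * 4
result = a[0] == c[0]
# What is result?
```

After line 1: a = [18, 30, 24]
After line 2 (b = list(a), copy): a = [18, 30, 24], b = [18, 30, 24]
After line 3 (c = list(a) is a copy, new object): c = [18, 30, 24]
After line 4 (b[0] = 18 * 4 = 72; only b mutates (copy)): a = [18, 30, 24], b = [72, 30, 24], c = [18, 30, 24]
After line 5 (a[0] = 18, c[0] = 18; result = True)

True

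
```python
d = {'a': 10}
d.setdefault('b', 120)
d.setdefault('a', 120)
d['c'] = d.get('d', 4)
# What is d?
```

After line 1: d = {'a': 10}
After line 2 (setdefault adds 'b'=120): d = {'a': 10, 'b': 120}
After line 3 (setdefault 'a' no-op, already exists): d = {'a': 10, 'b': 120}
After line 4 (get('d', 4) returns default since 'd' not in d): d = {'a': 10, 'b': 120, 'c': 4}

{'a': 10, 'b': 120, 'c': 4}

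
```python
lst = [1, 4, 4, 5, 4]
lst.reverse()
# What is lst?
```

[4, 5, 4, 4, 1]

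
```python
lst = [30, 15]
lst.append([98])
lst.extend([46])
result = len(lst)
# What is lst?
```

After line 1: lst = [30, 15]
After line 2 (append adds [98] as single element): lst = [30, 15, [98]]
After line 3 (extend unpacks [46], adds 46): lst = [30, 15, [98], 46]
After line 4: result = len(lst) = 4

[30, 15, [98], 46]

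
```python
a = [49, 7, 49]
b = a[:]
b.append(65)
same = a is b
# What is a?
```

After line 1: a = [49, 7, 49]
After line 2 (b = a[:] is a shallow copy, new object): a = [49, 7, 49], b = [49, 7, 49]
After line 3 (append only mutates b): a = [49, 7, 49], b = [49, 7, 49, 65]
After line 4 (same = a is b; different objects -> False): same = False

[49, 7, 49]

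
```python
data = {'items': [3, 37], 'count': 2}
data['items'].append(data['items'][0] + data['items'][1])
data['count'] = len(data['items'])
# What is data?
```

After line 1: data = {'items': [3, 37], 'count': 2}
After line 2 (append 3 + 37 = 40): data = {'items': [3, 37, 40], 'count': 2}
After line 3 (count = len(items) = 3): data = {'items': [3, 37, 40], 'count': 3}

{'items': [3, 37, 40], 'count': 3}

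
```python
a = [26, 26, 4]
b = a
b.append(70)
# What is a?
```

After line 1: a = [26, 26, 4]
After line 2 (b = a is an alias, same object): a = [26, 26, 4], b = [26, 26, 4]
After line 3 (b.append mutates the shared list): a = [26, 26, 4, 70], b = [26, 26, 4, 70]

[26, 26, 4, 70]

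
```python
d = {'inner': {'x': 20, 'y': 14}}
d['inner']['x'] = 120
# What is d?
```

After line 1: d = {'inner': {'x': 20, 'y': 14}}
After line 2 (inner x overwritten): d = {'inner': {'x': 120, 'y': 14}}

{'inner': {'x': 120, 'y': 14}}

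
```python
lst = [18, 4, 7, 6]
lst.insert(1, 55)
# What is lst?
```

[18, 55, 4, 7, 6]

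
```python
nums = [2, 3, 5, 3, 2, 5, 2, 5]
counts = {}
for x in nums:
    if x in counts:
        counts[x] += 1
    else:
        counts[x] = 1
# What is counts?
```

Initial: counts = {}, nums = [2, 3, 5, 3, 2, 5, 2, 5]
See 2: counts = {2: 1}
See 3: counts = {2: 1, 3: 1}
See 5: counts = {2: 1, 3: 1, 5: 1}
See 3: counts = {2: 1, 3: 2, 5: 1}
See 2: counts = {2: 2, 3: 2, 5: 1}
See 5: counts = {2: 2, 3: 2, 5: 2}
See 2: counts = {2: 3, 3: 2, 5: 2}
See 5: counts = {2: 3, 3: 2, 5: 3}

{2: 3, 3: 2, 5: 3}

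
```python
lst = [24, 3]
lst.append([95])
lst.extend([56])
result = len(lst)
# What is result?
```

After line 1: lst = [24, 3]
After line 2 (append adds [95] as single element): lst = [24, 3, [95]]
After line 3 (extend unpacks [56], adds 56): lst = [24, 3, [95], 56]
After line 4: result = len(lst) = 4

4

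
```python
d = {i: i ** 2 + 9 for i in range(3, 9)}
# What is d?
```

{3: 18, 4: 25, 5: 34, 6: 45, 7: 58, 8: 73}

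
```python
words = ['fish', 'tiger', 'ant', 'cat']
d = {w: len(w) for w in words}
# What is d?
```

{'fish': 4, 'tiger': 5, 'ant': 3, 'cat': 3}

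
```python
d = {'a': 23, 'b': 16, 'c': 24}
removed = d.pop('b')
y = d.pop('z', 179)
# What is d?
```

After line 1: d = {'a': 23, 'b': 16, 'c': 24}
After line 2 (pop 'b' returns 16): d = {'a': 23, 'c': 24}, removed = 16
After line 3 (pop 'z' missing, returns default 179): d = {'a': 23, 'c': 24}, y = 179

{'a': 23, 'c': 24}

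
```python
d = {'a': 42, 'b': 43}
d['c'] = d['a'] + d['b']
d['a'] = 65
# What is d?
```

After line 1: d = {'a': 42, 'b': 43}
After line 2 (d['c'] = 42 + 43): d = {'a': 42, 'b': 43, 'c': 85}
After line 3: d = {'a': 65, 'b': 43, 'c': 85}

{'a': 65, 'b': 43, 'c': 85}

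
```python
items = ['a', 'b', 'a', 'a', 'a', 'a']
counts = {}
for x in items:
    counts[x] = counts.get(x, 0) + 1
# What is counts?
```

Initial: counts = {}, items = ['a', 'b', 'a', 'a', 'a', 'a']
See 'a': counts = {'a': 1}
See 'b': counts = {'a': 1, 'b': 1}
See 'a': counts = {'a': 2, 'b': 1}
See 'a': counts = {'a': 3, 'b': 1}
See 'a': counts = {'a': 4, 'b': 1}
See 'a': counts = {'a': 5, 'b': 1}

{'a': 5, 'b': 1}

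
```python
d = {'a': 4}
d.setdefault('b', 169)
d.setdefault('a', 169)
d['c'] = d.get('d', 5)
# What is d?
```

After line 1: d = {'a': 4}
After line 2 (setdefault adds 'b'=169): d = {'a': 4, 'b': 169}
After line 3 (setdefault 'a' no-op, already exists): d = {'a': 4, 'b': 169}
After line 4 (get('d', 5) returns default since 'd' not in d): d = {'a': 4, 'b': 169, 'c': 5}

{'a': 4, 'b': 169, 'c': 5}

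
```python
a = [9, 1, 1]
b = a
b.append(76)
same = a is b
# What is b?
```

After line 1: a = [9, 1, 1]
After line 2 (b = a is an alias, same object): a = [9, 1, 1], b = [9, 1, 1]
After line 3 (b.append mutates the shared list): a = [9, 1, 1, 76], b = [9, 1, 1, 76]
After line 4 (same = a is b; same object -> True): same = True

[9, 1, 1, 76]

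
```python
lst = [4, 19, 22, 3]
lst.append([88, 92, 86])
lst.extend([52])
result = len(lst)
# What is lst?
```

After line 1: lst = [4, 19, 22, 3]
After line 2 (append adds [88, 92, 86] as single element): lst = [4, 19, 22, 3, [88, 92, 86]]
After line 3 (extend unpacks [52], adds 52): lst = [4, 19, 22, 3, [88, 92, 86], 52]
After line 4: result = len(lst) = 6

[4, 19, 22, 3, [88, 92, 86], 52]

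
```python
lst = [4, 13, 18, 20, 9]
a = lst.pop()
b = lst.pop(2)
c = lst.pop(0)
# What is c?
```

After line 1: lst = [4, 13, 18, 20, 9]
After line 2 (pop() -> a = 9): lst = [4, 13, 18, 20]
After line 3 (pop(2) -> b = 18): lst = [4, 13, 20]
After line 4 (pop(0) -> c = 4): lst = [13, 20]

4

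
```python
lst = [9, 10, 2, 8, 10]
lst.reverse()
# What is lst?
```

[10, 8, 2, 10, 9]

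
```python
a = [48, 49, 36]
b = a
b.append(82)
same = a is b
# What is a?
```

After line 1: a = [48, 49, 36]
After line 2 (b = a is an alias, same object): a = [48, 49, 36], b = [48, 49, 36]
After line 3 (b.append mutates the shared list): a = [48, 49, 36, 82], b = [48, 49, 36, 82]
After line 4 (same = a is b; same object -> True): same = True

[48, 49, 36, 82]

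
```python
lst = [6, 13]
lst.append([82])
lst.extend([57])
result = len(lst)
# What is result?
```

After line 1: lst = [6, 13]
After line 2 (append adds [82] as single element): lst = [6, 13, [82]]
After line 3 (extend unpacks [57], adds 57): lst = [6, 13, [82], 57]
After line 4: result = len(lst) = 4

4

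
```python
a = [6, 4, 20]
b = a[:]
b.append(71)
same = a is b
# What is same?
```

After line 1: a = [6, 4, 20]
After line 2 (b = a[:] is a shallow copy, new object): a = [6, 4, 20], b = [6, 4, 20]
After line 3 (append only mutates b): a = [6, 4, 20], b = [6, 4, 20, 71]
After line 4 (same = a is b; different objects -> False): same = False

False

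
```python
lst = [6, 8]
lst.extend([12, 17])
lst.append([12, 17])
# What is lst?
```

After line 1: lst = [6, 8]
After line 2 (extend unpacks [12, 17]): lst = [6, 8, 12, 17]
After line 3 (append adds [12, 17] as single element): lst = [6, 8, 12, 17, [12, 17]]

[6, 8, 12, 17, [12, 17]]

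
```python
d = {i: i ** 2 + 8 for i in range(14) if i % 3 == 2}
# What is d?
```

{2: 12, 5: 33, 8: 72, 11: 129}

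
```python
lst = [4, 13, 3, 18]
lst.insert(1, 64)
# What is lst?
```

[4, 64, 13, 3, 18]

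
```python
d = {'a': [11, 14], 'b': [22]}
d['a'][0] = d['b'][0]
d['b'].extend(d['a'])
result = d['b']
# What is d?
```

After line 1: d = {'a': [11, 14], 'b': [22]}
After line 2 (a[0] = b[0] = 22): d = {'a': [22, 14], 'b': [22]}
After line 3 (b.extend(a) appends [22, 14]): d = {'a': [22, 14], 'b': [22, 22, 14]}
After line 4: result = d['b'] = [22, 22, 14]

{'a': [22, 14], 'b': [22, 22, 14]}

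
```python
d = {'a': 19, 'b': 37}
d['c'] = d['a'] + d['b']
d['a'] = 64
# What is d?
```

After line 1: d = {'a': 19, 'b': 37}
After line 2 (d['c'] = 19 + 37): d = {'a': 19, 'b': 37, 'c': 56}
After line 3: d = {'a': 64, 'b': 37, 'c': 56}

{'a': 64, 'b': 37, 'c': 56}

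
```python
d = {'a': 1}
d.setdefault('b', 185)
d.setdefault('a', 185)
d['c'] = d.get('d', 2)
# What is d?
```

After line 1: d = {'a': 1}
After line 2 (setdefault adds 'b'=185): d = {'a': 1, 'b': 185}
After line 3 (setdefault 'a' no-op, already exists): d = {'a': 1, 'b': 185}
After line 4 (get('d', 2) returns default since 'd' not in d): d = {'a': 1, 'b': 185, 'c': 2}

{'a': 1, 'b': 185, 'c': 2}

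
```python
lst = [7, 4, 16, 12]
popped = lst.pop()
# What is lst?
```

[7, 4, 16]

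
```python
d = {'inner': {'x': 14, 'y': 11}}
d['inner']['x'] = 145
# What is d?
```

After line 1: d = {'inner': {'x': 14, 'y': 11}}
After line 2 (inner x overwritten): d = {'inner': {'x': 145, 'y': 11}}

{'inner': {'x': 145, 'y': 11}}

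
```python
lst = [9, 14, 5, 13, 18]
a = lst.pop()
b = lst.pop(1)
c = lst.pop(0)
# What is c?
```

After line 1: lst = [9, 14, 5, 13, 18]
After line 2 (pop() -> a = 18): lst = [9, 14, 5, 13]
After line 3 (pop(1) -> b = 14): lst = [9, 5, 13]
After line 4 (pop(0) -> c = 9): lst = [5, 13]

9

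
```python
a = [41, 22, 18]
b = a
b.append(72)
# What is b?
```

After line 1: a = [41, 22, 18]
After line 2 (b = a is an alias, same object): a = [41, 22, 18], b = [41, 22, 18]
After line 3 (b.append mutates the shared list): a = [41, 22, 18, 72], b = [41, 22, 18, 72]

[41, 22, 18, 72]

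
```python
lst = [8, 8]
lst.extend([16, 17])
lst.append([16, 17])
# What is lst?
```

After line 1: lst = [8, 8]
After line 2 (extend unpacks [16, 17]): lst = [8, 8, 16, 17]
After line 3 (append adds [16, 17] as single element): lst = [8, 8, 16, 17, [16, 17]]

[8, 8, 16, 17, [16, 17]]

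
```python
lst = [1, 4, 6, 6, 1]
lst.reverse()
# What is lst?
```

[1, 6, 6, 4, 1]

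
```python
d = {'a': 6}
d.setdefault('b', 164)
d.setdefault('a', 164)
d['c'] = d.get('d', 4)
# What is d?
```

After line 1: d = {'a': 6}
After line 2 (setdefault adds 'b'=164): d = {'a': 6, 'b': 164}
After line 3 (setdefault 'a' no-op, already exists): d = {'a': 6, 'b': 164}
After line 4 (get('d', 4) returns default since 'd' not in d): d = {'a': 6, 'b': 164, 'c': 4}

{'a': 6, 'b': 164, 'c': 4}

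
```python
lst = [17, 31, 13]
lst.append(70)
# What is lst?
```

[17, 31, 13, 70]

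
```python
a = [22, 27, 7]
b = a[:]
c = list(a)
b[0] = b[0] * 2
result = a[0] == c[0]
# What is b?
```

After line 1: a = [22, 27, 7]
After line 2 (b = a[:], copy): a = [22, 27, 7], b = [22, 27, 7]
After line 3 (c = list(a) is a copy, new object): c = [22, 27, 7]
After line 4 (b[0] = 22 * 2 = 44; only b mutates (copy)): a = [22, 27, 7], b = [44, 27, 7], c = [22, 27, 7]
After line 5 (a[0] = 22, c[0] = 22; result = True)

[44, 27, 7]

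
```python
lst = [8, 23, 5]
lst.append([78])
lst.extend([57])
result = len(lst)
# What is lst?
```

After line 1: lst = [8, 23, 5]
After line 2 (append adds [78] as single element): lst = [8, 23, 5, [78]]
After line 3 (extend unpacks [57], adds 57): lst = [8, 23, 5, [78], 57]
After line 4: result = len(lst) = 5

[8, 23, 5, [78], 57]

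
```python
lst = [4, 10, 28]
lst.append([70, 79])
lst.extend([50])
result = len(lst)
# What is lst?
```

After line 1: lst = [4, 10, 28]
After line 2 (append adds [70, 79] as single element): lst = [4, 10, 28, [70, 79]]
After line 3 (extend unpacks [50], adds 50): lst = [4, 10, 28, [70, 79], 50]
After line 4: result = len(lst) = 5

[4, 10, 28, [70, 79], 50]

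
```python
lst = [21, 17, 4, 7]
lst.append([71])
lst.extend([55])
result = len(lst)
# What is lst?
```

After line 1: lst = [21, 17, 4, 7]
After line 2 (append adds [71] as single element): lst = [21, 17, 4, 7, [71]]
After line 3 (extend unpacks [55], adds 55): lst = [21, 17, 4, 7, [71], 55]
After line 4: result = len(lst) = 6

[21, 17, 4, 7, [71], 55]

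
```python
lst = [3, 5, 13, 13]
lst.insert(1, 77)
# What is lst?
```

[3, 77, 5, 13, 13]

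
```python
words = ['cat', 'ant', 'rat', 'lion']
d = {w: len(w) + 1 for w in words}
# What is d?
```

{'cat': 4, 'ant': 4, 'rat': 4, 'lion': 5}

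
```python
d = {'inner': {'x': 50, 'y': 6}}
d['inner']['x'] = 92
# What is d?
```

After line 1: d = {'inner': {'x': 50, 'y': 6}}
After line 2 (inner x overwritten): d = {'inner': {'x': 92, 'y': 6}}

{'inner': {'x': 92, 'y': 6}}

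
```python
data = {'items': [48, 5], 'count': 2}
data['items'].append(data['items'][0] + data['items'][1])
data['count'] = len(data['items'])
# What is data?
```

After line 1: data = {'items': [48, 5], 'count': 2}
After line 2 (append 48 + 5 = 53): data = {'items': [48, 5, 53], 'count': 2}
After line 3 (count = len(items) = 3): data = {'items': [48, 5, 53], 'count': 3}

{'items': [48, 5, 53], 'count': 3}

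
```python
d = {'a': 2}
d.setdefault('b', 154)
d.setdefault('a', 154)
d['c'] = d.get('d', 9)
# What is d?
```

After line 1: d = {'a': 2}
After line 2 (setdefault adds 'b'=154): d = {'a': 2, 'b': 154}
After line 3 (setdefault 'a' no-op, already exists): d = {'a': 2, 'b': 154}
After line 4 (get('d', 9) returns default since 'd' not in d): d = {'a': 2, 'b': 154, 'c': 9}

{'a': 2, 'b': 154, 'c': 9}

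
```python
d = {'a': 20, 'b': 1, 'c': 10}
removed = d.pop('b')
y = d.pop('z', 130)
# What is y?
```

After line 1: d = {'a': 20, 'b': 1, 'c': 10}
After line 2 (pop 'b' returns 1): d = {'a': 20, 'c': 10}, removed = 1
After line 3 (pop 'z' missing, returns default 130): d = {'a': 20, 'c': 10}, y = 130

130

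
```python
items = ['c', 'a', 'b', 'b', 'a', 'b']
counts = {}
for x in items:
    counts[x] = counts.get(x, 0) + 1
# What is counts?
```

Initial: counts = {}, items = ['c', 'a', 'b', 'b', 'a', 'b']
See 'c': counts = {'c': 1}
See 'a': counts = {'c': 1, 'a': 1}
See 'b': counts = {'c': 1, 'a': 1, 'b': 1}
See 'b': counts = {'c': 1, 'a': 1, 'b': 2}
See 'a': counts = {'c': 1, 'a': 2, 'b': 2}
See 'b': counts = {'c': 1, 'a': 2, 'b': 3}

{'c': 1, 'a': 2, 'b': 3}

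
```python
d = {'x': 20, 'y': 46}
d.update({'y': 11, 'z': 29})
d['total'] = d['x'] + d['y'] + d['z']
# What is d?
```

After line 1: d = {'x': 20, 'y': 46}
After line 2 (y overwritten, z added): d = {'x': 20, 'y': 11, 'z': 29}
After line 3 (total = 20 + 11 + 29 = 60): d = {'x': 20, 'y': 11, 'z': 29, 'total': 60}

{'x': 20, 'y': 11, 'z': 29, 'total': 60}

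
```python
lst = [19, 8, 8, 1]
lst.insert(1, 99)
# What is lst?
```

[19, 99, 8, 8, 1]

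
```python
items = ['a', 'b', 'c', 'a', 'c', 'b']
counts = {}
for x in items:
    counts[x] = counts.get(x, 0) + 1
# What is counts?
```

Initial: counts = {}, items = ['a', 'b', 'c', 'a', 'c', 'b']
See 'a': counts = {'a': 1}
See 'b': counts = {'a': 1, 'b': 1}
See 'c': counts = {'a': 1, 'b': 1, 'c': 1}
See 'a': counts = {'a': 2, 'b': 1, 'c': 1}
See 'c': counts = {'a': 2, 'b': 1, 'c': 2}
See 'b': counts = {'a': 2, 'b': 2, 'c': 2}

{'a': 2, 'b': 2, 'c': 2}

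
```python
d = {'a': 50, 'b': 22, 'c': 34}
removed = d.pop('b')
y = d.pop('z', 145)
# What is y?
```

After line 1: d = {'a': 50, 'b': 22, 'c': 34}
After line 2 (pop 'b' returns 22): d = {'a': 50, 'c': 34}, removed = 22
After line 3 (pop 'z' missing, returns default 145): d = {'a': 50, 'c': 34}, y = 145

145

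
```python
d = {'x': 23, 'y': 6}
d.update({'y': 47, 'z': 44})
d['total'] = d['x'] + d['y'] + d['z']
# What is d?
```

After line 1: d = {'x': 23, 'y': 6}
After line 2 (y overwritten, z added): d = {'x': 23, 'y': 47, 'z': 44}
After line 3 (total = 23 + 47 + 44 = 114): d = {'x': 23, 'y': 47, 'z': 44, 'total': 114}

{'x': 23, 'y': 47, 'z': 44, 'total': 114}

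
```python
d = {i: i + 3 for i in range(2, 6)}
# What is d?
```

{2: 5, 3: 6, 4: 7, 5: 8}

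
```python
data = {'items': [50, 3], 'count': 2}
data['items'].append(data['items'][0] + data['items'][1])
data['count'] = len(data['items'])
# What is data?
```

After line 1: data = {'items': [50, 3], 'count': 2}
After line 2 (append 50 + 3 = 53): data = {'items': [50, 3, 53], 'count': 2}
After line 3 (count = len(items) = 3): data = {'items': [50, 3, 53], 'count': 3}

{'items': [50, 3, 53], 'count': 3}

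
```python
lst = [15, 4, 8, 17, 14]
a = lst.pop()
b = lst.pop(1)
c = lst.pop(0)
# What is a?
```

After line 1: lst = [15, 4, 8, 17, 14]
After line 2 (pop() -> a = 14): lst = [15, 4, 8, 17]
After line 3 (pop(1) -> b = 4): lst = [15, 8, 17]
After line 4 (pop(0) -> c = 15): lst = [8, 17]

14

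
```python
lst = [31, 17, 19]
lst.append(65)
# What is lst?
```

[31, 17, 19, 65]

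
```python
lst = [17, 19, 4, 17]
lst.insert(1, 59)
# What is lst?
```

[17, 59, 19, 4, 17]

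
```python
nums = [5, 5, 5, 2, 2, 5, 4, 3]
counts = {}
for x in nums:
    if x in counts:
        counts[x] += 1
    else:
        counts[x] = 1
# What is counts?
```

Initial: counts = {}, nums = [5, 5, 5, 2, 2, 5, 4, 3]
See 5: counts = {5: 1}
See 5: counts = {5: 2}
See 5: counts = {5: 3}
See 2: counts = {5: 3, 2: 1}
See 2: counts = {5: 3, 2: 2}
See 5: counts = {5: 4, 2: 2}
See 4: counts = {5: 4, 2: 2, 4: 1}
See 3: counts = {5: 4, 2: 2, 4: 1, 3: 1}

{5: 4, 2: 2, 4: 1, 3: 1}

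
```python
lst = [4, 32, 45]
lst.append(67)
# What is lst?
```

[4, 32, 45, 67]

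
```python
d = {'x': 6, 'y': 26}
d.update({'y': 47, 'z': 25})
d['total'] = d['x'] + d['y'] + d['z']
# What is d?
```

After line 1: d = {'x': 6, 'y': 26}
After line 2 (y overwritten, z added): d = {'x': 6, 'y': 47, 'z': 25}
After line 3 (total = 6 + 47 + 25 = 78): d = {'x': 6, 'y': 47, 'z': 25, 'total': 78}

{'x': 6, 'y': 47, 'z': 25, 'total': 78}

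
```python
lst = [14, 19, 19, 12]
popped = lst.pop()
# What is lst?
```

[14, 19, 19]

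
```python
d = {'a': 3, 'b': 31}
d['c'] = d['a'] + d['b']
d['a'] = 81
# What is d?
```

After line 1: d = {'a': 3, 'b': 31}
After line 2 (d['c'] = 3 + 31): d = {'a': 3, 'b': 31, 'c': 34}
After line 3: d = {'a': 81, 'b': 31, 'c': 34}

{'a': 81, 'b': 31, 'c': 34}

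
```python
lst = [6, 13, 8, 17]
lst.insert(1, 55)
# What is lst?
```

[6, 55, 13, 8, 17]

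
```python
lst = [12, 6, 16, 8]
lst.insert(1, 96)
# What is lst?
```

[12, 96, 6, 16, 8]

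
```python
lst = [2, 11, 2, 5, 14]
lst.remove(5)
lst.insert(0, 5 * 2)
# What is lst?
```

After line 1: lst = [2, 11, 2, 5, 14]
After line 2 (remove first 5): lst = [2, 11, 2, 14]
After line 3 (insert 10 at index 0): lst = [10, 2, 11, 2, 14]

[10, 2, 11, 2, 14]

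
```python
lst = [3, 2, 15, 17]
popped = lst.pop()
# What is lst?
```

[3, 2, 15]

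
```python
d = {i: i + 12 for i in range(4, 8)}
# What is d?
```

{4: 16, 5: 17, 6: 18, 7: 19}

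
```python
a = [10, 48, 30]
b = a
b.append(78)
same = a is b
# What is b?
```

After line 1: a = [10, 48, 30]
After line 2 (b = a is an alias, same object): a = [10, 48, 30], b = [10, 48, 30]
After line 3 (b.append mutates the shared list): a = [10, 48, 30, 78], b = [10, 48, 30, 78]
After line 4 (same = a is b; same object -> True): same = True

[10, 48, 30, 78]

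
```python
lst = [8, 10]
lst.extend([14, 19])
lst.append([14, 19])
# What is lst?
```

After line 1: lst = [8, 10]
After line 2 (extend unpacks [14, 19]): lst = [8, 10, 14, 19]
After line 3 (append adds [14, 19] as single element): lst = [8, 10, 14, 19, [14, 19]]

[8, 10, 14, 19, [14, 19]]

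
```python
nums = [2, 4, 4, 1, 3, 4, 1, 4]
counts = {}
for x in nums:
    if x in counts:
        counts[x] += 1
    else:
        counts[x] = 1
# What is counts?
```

Initial: counts = {}, nums = [2, 4, 4, 1, 3, 4, 1, 4]
See 2: counts = {2: 1}
See 4: counts = {2: 1, 4: 1}
See 4: counts = {2: 1, 4: 2}
See 1: counts = {2: 1, 4: 2, 1: 1}
See 3: counts = {2: 1, 4: 2, 1: 1, 3: 1}
See 4: counts = {2: 1, 4: 3, 1: 1, 3: 1}
See 1: counts = {2: 1, 4: 3, 1: 2, 3: 1}
See 4: counts = {2: 1, 4: 4, 1: 2, 3: 1}

{2: 1, 4: 4, 1: 2, 3: 1}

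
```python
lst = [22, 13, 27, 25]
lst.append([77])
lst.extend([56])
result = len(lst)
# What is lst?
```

After line 1: lst = [22, 13, 27, 25]
After line 2 (append adds [77] as single element): lst = [22, 13, 27, 25, [77]]
After line 3 (extend unpacks [56], adds 56): lst = [22, 13, 27, 25, [77], 56]
After line 4: result = len(lst) = 6

[22, 13, 27, 25, [77], 56]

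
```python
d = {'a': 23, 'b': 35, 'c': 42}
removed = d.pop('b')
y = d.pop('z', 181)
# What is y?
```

After line 1: d = {'a': 23, 'b': 35, 'c': 42}
After line 2 (pop 'b' returns 35): d = {'a': 23, 'c': 42}, removed = 35
After line 3 (pop 'z' missing, returns default 181): d = {'a': 23, 'c': 42}, y = 181

181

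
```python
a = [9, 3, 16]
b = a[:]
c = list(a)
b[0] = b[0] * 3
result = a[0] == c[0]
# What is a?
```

After line 1: a = [9, 3, 16]
After line 2 (b = a[:], copy): a = [9, 3, 16], b = [9, 3, 16]
After line 3 (c = list(a) is a copy, new object): c = [9, 3, 16]
After line 4 (b[0] = 9 * 3 = 27; only b mutates (copy)): a = [9, 3, 16], b = [27, 3, 16], c = [9, 3, 16]
After line 5 (a[0] = 9, c[0] = 9; result = True)

[9, 3, 16]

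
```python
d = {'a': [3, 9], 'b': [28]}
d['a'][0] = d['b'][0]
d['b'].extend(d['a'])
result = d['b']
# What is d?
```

After line 1: d = {'a': [3, 9], 'b': [28]}
After line 2 (a[0] = b[0] = 28): d = {'a': [28, 9], 'b': [28]}
After line 3 (b.extend(a) appends [28, 9]): d = {'a': [28, 9], 'b': [28, 28, 9]}
After line 4: result = d['b'] = [28, 28, 9]

{'a': [28, 9], 'b': [28, 28, 9]}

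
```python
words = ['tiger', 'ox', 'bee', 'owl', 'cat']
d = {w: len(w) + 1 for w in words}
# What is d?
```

{'tiger': 6, 'ox': 3, 'bee': 4, 'owl': 4, 'cat': 4}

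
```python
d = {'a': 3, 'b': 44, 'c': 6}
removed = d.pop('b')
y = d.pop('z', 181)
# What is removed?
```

After line 1: d = {'a': 3, 'b': 44, 'c': 6}
After line 2 (pop 'b' returns 44): d = {'a': 3, 'c': 6}, removed = 44
After line 3 (pop 'z' missing, returns default 181): d = {'a': 3, 'c': 6}, y = 181

44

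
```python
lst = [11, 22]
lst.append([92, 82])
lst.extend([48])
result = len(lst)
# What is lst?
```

After line 1: lst = [11, 22]
After line 2 (append adds [92, 82] as single element): lst = [11, 22, [92, 82]]
After line 3 (extend unpacks [48], adds 48): lst = [11, 22, [92, 82], 48]
After line 4: result = len(lst) = 4

[11, 22, [92, 82], 48]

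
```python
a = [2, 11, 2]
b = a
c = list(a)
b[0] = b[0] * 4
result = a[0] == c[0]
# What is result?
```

After line 1: a = [2, 11, 2]
After line 2 (b = a, alias): a = [2, 11, 2], b = [2, 11, 2]
After line 3 (c = list(a) is a copy, new object): c = [2, 11, 2]
After line 4 (b[0] = 2 * 4 = 8; mutates shared a/b): a = b = [8, 11, 2], c = [2, 11, 2]
After line 5 (a[0] = 8, c[0] = 2; result = False)

False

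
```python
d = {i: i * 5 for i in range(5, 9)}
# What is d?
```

{5: 25, 6: 30, 7: 35, 8: 40}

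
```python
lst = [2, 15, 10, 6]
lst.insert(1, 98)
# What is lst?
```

[2, 98, 15, 10, 6]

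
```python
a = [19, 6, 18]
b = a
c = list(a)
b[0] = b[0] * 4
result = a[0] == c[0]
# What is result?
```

After line 1: a = [19, 6, 18]
After line 2 (b = a, alias): a = [19, 6, 18], b = [19, 6, 18]
After line 3 (c = list(a) is a copy, new object): c = [19, 6, 18]
After line 4 (b[0] = 19 * 4 = 76; mutates shared a/b): a = b = [76, 6, 18], c = [19, 6, 18]
After line 5 (a[0] = 76, c[0] = 19; result = False)

False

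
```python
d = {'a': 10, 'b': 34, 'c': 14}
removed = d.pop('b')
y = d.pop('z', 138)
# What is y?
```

After line 1: d = {'a': 10, 'b': 34, 'c': 14}
After line 2 (pop 'b' returns 34): d = {'a': 10, 'c': 14}, removed = 34
After line 3 (pop 'z' missing, returns default 138): d = {'a': 10, 'c': 14}, y = 138

138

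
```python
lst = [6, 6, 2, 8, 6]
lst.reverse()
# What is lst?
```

[6, 8, 2, 6, 6]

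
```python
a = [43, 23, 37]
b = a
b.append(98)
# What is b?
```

After line 1: a = [43, 23, 37]
After line 2 (b = a is an alias, same object): a = [43, 23, 37], b = [43, 23, 37]
After line 3 (b.append mutates the shared list): a = [43, 23, 37, 98], b = [43, 23, 37, 98]

[43, 23, 37, 98]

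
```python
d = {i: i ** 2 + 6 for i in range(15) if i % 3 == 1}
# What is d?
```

{1: 7, 4: 22, 7: 55, 10: 106, 13: 175}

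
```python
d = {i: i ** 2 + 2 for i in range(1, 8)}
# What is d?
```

{1: 3, 2: 6, 3: 11, 4: 18, 5: 27, 6: 38, 7: 51}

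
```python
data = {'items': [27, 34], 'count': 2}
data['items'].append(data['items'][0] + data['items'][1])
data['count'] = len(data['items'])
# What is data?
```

After line 1: data = {'items': [27, 34], 'count': 2}
After line 2 (append 27 + 34 = 61): data = {'items': [27, 34, 61], 'count': 2}
After line 3 (count = len(items) = 3): data = {'items': [27, 34, 61], 'count': 3}

{'items': [27, 34, 61], 'count': 3}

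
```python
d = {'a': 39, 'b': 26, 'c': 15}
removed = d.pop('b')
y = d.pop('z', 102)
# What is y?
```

After line 1: d = {'a': 39, 'b': 26, 'c': 15}
After line 2 (pop 'b' returns 26): d = {'a': 39, 'c': 15}, removed = 26
After line 3 (pop 'z' missing, returns default 102): d = {'a': 39, 'c': 15}, y = 102

102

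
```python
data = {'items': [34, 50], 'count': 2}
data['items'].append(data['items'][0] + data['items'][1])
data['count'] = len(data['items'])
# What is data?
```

After line 1: data = {'items': [34, 50], 'count': 2}
After line 2 (append 34 + 50 = 84): data = {'items': [34, 50, 84], 'count': 2}
After line 3 (count = len(items) = 3): data = {'items': [34, 50, 84], 'count': 3}

{'items': [34, 50, 84], 'count': 3}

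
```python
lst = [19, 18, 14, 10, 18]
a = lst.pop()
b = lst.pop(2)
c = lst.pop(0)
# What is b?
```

After line 1: lst = [19, 18, 14, 10, 18]
After line 2 (pop() -> a = 18): lst = [19, 18, 14, 10]
After line 3 (pop(2) -> b = 14): lst = [19, 18, 10]
After line 4 (pop(0) -> c = 19): lst = [18, 10]

14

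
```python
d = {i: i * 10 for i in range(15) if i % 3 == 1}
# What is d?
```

{1: 10, 4: 40, 7: 70, 10: 100, 13: 130}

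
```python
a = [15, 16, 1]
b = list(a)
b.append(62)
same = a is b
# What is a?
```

After line 1: a = [15, 16, 1]
After line 2 (b = list(a) is a shallow copy, new object): a = [15, 16, 1], b = [15, 16, 1]
After line 3 (append only mutates b): a = [15, 16, 1], b = [15, 16, 1, 62]
After line 4 (same = a is b; different objects -> False): same = False

[15, 16, 1]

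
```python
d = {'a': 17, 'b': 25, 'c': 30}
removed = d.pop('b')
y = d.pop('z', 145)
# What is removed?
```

After line 1: d = {'a': 17, 'b': 25, 'c': 30}
After line 2 (pop 'b' returns 25): d = {'a': 17, 'c': 30}, removed = 25
After line 3 (pop 'z' missing, returns default 145): d = {'a': 17, 'c': 30}, y = 145

25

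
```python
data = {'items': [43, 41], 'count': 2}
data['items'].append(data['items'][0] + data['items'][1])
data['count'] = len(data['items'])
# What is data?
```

After line 1: data = {'items': [43, 41], 'count': 2}
After line 2 (append 43 + 41 = 84): data = {'items': [43, 41, 84], 'count': 2}
After line 3 (count = len(items) = 3): data = {'items': [43, 41, 84], 'count': 3}

{'items': [43, 41, 84], 'count': 3}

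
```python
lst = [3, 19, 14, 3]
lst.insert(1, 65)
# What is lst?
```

[3, 65, 19, 14, 3]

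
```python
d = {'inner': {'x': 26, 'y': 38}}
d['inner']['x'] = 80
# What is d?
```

After line 1: d = {'inner': {'x': 26, 'y': 38}}
After line 2 (inner x overwritten): d = {'inner': {'x': 80, 'y': 38}}

{'inner': {'x': 80, 'y': 38}}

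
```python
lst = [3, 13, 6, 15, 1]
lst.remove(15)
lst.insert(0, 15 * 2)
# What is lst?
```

After line 1: lst = [3, 13, 6, 15, 1]
After line 2 (remove first 15): lst = [3, 13, 6, 1]
After line 3 (insert 30 at index 0): lst = [30, 3, 13, 6, 1]

[30, 3, 13, 6, 1]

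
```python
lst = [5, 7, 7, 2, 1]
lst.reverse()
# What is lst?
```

[1, 2, 7, 7, 5]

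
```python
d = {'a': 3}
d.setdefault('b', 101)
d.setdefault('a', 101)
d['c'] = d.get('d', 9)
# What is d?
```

After line 1: d = {'a': 3}
After line 2 (setdefault adds 'b'=101): d = {'a': 3, 'b': 101}
After line 3 (setdefault 'a' no-op, already exists): d = {'a': 3, 'b': 101}
After line 4 (get('d', 9) returns default since 'd' not in d): d = {'a': 3, 'b': 101, 'c': 9}

{'a': 3, 'b': 101, 'c': 9}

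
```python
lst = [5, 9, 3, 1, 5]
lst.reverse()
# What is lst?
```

[5, 1, 3, 9, 5]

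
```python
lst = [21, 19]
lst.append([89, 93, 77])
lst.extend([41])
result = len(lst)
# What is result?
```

After line 1: lst = [21, 19]
After line 2 (append adds [89, 93, 77] as single element): lst = [21, 19, [89, 93, 77]]
After line 3 (extend unpacks [41], adds 41): lst = [21, 19, [89, 93, 77], 41]
After line 4: result = len(lst) = 4

4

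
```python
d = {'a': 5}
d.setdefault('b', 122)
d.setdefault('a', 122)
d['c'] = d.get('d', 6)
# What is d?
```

After line 1: d = {'a': 5}
After line 2 (setdefault adds 'b'=122): d = {'a': 5, 'b': 122}
After line 3 (setdefault 'a' no-op, already exists): d = {'a': 5, 'b': 122}
After line 4 (get('d', 6) returns default since 'd' not in d): d = {'a': 5, 'b': 122, 'c': 6}

{'a': 5, 'b': 122, 'c': 6}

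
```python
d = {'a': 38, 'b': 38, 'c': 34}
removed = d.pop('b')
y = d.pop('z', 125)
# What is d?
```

After line 1: d = {'a': 38, 'b': 38, 'c': 34}
After line 2 (pop 'b' returns 38): d = {'a': 38, 'c': 34}, removed = 38
After line 3 (pop 'z' missing, returns default 125): d = {'a': 38, 'c': 34}, y = 125

{'a': 38, 'c': 34}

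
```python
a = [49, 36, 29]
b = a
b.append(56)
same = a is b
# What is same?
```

After line 1: a = [49, 36, 29]
After line 2 (b = a is an alias, same object): a = [49, 36, 29], b = [49, 36, 29]
After line 3 (b.append mutates the shared list): a = [49, 36, 29, 56], b = [49, 36, 29, 56]
After line 4 (same = a is b; same object -> True): same = True

True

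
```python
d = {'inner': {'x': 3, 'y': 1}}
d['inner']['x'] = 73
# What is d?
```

After line 1: d = {'inner': {'x': 3, 'y': 1}}
After line 2 (inner x overwritten): d = {'inner': {'x': 73, 'y': 1}}

{'inner': {'x': 73, 'y': 1}}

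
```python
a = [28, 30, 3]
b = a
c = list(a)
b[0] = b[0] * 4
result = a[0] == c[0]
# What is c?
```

After line 1: a = [28, 30, 3]
After line 2 (b = a, alias): a = [28, 30, 3], b = [28, 30, 3]
After line 3 (c = list(a) is a copy, new object): c = [28, 30, 3]
After line 4 (b[0] = 28 * 4 = 112; mutates shared a/b): a = b = [112, 30, 3], c = [28, 30, 3]
After line 5 (a[0] = 112, c[0] = 28; result = False)

[28, 30, 3]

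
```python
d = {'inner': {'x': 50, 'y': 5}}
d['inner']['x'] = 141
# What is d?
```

After line 1: d = {'inner': {'x': 50, 'y': 5}}
After line 2 (inner x overwritten): d = {'inner': {'x': 141, 'y': 5}}

{'inner': {'x': 141, 'y': 5}}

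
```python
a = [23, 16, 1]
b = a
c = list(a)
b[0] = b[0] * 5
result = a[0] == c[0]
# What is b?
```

After line 1: a = [23, 16, 1]
After line 2 (b = a, alias): a = [23, 16, 1], b = [23, 16, 1]
After line 3 (c = list(a) is a copy, new object): c = [23, 16, 1]
After line 4 (b[0] = 23 * 5 = 115; mutates shared a/b): a = b = [115, 16, 1], c = [23, 16, 1]
After line 5 (a[0] = 115, c[0] = 23; result = False)

[115, 16, 1]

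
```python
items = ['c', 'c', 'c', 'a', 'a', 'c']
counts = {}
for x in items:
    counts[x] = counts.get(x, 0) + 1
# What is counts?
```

Initial: counts = {}, items = ['c', 'c', 'c', 'a', 'a', 'c']
See 'c': counts = {'c': 1}
See 'c': counts = {'c': 2}
See 'c': counts = {'c': 3}
See 'a': counts = {'c': 3, 'a': 1}
See 'a': counts = {'c': 3, 'a': 2}
See 'c': counts = {'c': 4, 'a': 2}

{'c': 4, 'a': 2}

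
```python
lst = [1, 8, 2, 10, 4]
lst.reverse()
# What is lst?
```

[4, 10, 2, 8, 1]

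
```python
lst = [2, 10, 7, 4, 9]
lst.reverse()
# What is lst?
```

[9, 4, 7, 10, 2]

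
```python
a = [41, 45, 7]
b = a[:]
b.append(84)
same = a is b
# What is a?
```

After line 1: a = [41, 45, 7]
After line 2 (b = a[:] is a shallow copy, new object): a = [41, 45, 7], b = [41, 45, 7]
After line 3 (append only mutates b): a = [41, 45, 7], b = [41, 45, 7, 84]
After line 4 (same = a is b; different objects -> False): same = False

[41, 45, 7]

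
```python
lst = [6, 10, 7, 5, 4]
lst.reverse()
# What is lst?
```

[4, 5, 7, 10, 6]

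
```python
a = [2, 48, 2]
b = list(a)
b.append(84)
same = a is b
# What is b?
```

After line 1: a = [2, 48, 2]
After line 2 (b = list(a) is a shallow copy, new object): a = [2, 48, 2], b = [2, 48, 2]
After line 3 (append only mutates b): a = [2, 48, 2], b = [2, 48, 2, 84]
After line 4 (same = a is b; different objects -> False): same = False

[2, 48, 2, 84]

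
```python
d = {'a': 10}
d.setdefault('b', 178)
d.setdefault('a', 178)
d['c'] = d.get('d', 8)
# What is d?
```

After line 1: d = {'a': 10}
After line 2 (setdefault adds 'b'=178): d = {'a': 10, 'b': 178}
After line 3 (setdefault 'a' no-op, already exists): d = {'a': 10, 'b': 178}
After line 4 (get('d', 8) returns default since 'd' not in d): d = {'a': 10, 'b': 178, 'c': 8}

{'a': 10, 'b': 178, 'c': 8}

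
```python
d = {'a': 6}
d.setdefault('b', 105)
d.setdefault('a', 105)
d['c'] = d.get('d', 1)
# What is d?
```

After line 1: d = {'a': 6}
After line 2 (setdefault adds 'b'=105): d = {'a': 6, 'b': 105}
After line 3 (setdefault 'a' no-op, already exists): d = {'a': 6, 'b': 105}
After line 4 (get('d', 1) returns default since 'd' not in d): d = {'a': 6, 'b': 105, 'c': 1}

{'a': 6, 'b': 105, 'c': 1}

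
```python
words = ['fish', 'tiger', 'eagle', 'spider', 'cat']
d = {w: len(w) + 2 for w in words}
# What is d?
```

{'fish': 6, 'tiger': 7, 'eagle': 7, 'spider': 8, 'cat': 5}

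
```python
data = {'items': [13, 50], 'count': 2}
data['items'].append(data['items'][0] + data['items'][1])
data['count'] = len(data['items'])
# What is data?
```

After line 1: data = {'items': [13, 50], 'count': 2}
After line 2 (append 13 + 50 = 63): data = {'items': [13, 50, 63], 'count': 2}
After line 3 (count = len(items) = 3): data = {'items': [13, 50, 63], 'count': 3}

{'items': [13, 50, 63], 'count': 3}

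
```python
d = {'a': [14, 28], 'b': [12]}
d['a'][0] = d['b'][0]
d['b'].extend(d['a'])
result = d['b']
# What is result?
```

After line 1: d = {'a': [14, 28], 'b': [12]}
After line 2 (a[0] = b[0] = 12): d = {'a': [12, 28], 'b': [12]}
After line 3 (b.extend(a) appends [12, 28]): d = {'a': [12, 28], 'b': [12, 12, 28]}
After line 4: result = d['b'] = [12, 12, 28]

[12, 12, 28]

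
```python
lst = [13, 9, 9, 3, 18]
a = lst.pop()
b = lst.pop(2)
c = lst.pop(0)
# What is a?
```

After line 1: lst = [13, 9, 9, 3, 18]
After line 2 (pop() -> a = 18): lst = [13, 9, 9, 3]
After line 3 (pop(2) -> b = 9): lst = [13, 9, 3]
After line 4 (pop(0) -> c = 13): lst = [9, 3]

18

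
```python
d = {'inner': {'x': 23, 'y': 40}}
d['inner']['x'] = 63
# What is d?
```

After line 1: d = {'inner': {'x': 23, 'y': 40}}
After line 2 (inner x overwritten): d = {'inner': {'x': 63, 'y': 40}}

{'inner': {'x': 63, 'y': 40}}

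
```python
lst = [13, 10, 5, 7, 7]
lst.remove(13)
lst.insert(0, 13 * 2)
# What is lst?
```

After line 1: lst = [13, 10, 5, 7, 7]
After line 2 (remove first 13): lst = [10, 5, 7, 7]
After line 3 (insert 26 at index 0): lst = [26, 10, 5, 7, 7]

[26, 10, 5, 7, 7]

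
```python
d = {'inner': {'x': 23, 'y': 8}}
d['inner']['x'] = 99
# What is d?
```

After line 1: d = {'inner': {'x': 23, 'y': 8}}
After line 2 (inner x overwritten): d = {'inner': {'x': 99, 'y': 8}}

{'inner': {'x': 99, 'y': 8}}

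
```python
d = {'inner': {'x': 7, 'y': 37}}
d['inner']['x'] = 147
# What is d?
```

After line 1: d = {'inner': {'x': 7, 'y': 37}}
After line 2 (inner x overwritten): d = {'inner': {'x': 147, 'y': 37}}

{'inner': {'x': 147, 'y': 37}}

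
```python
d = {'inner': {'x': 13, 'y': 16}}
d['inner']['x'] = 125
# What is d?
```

After line 1: d = {'inner': {'x': 13, 'y': 16}}
After line 2 (inner x overwritten): d = {'inner': {'x': 125, 'y': 16}}

{'inner': {'x': 125, 'y': 16}}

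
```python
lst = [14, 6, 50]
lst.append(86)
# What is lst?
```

[14, 6, 50, 86]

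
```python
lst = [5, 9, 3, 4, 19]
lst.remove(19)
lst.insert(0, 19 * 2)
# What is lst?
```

After line 1: lst = [5, 9, 3, 4, 19]
After line 2 (remove first 19): lst = [5, 9, 3, 4]
After line 3 (insert 38 at index 0): lst = [38, 5, 9, 3, 4]

[38, 5, 9, 3, 4]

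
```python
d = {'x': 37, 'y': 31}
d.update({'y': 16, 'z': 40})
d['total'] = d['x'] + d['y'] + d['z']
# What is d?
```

After line 1: d = {'x': 37, 'y': 31}
After line 2 (y overwritten, z added): d = {'x': 37, 'y': 16, 'z': 40}
After line 3 (total = 37 + 16 + 40 = 93): d = {'x': 37, 'y': 16, 'z': 40, 'total': 93}

{'x': 37, 'y': 16, 'z': 40, 'total': 93}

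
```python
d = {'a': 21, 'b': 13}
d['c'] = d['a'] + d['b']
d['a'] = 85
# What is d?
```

After line 1: d = {'a': 21, 'b': 13}
After line 2 (d['c'] = 21 + 13): d = {'a': 21, 'b': 13, 'c': 34}
After line 3: d = {'a': 85, 'b': 13, 'c': 34}

{'a': 85, 'b': 13, 'c': 34}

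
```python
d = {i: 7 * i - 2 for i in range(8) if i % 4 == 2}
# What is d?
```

{2: 12, 6: 40}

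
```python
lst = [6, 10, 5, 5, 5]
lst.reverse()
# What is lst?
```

[5, 5, 5, 10, 6]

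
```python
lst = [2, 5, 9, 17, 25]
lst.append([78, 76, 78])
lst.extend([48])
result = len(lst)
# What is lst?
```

After line 1: lst = [2, 5, 9, 17, 25]
After line 2 (append adds [78, 76, 78] as single element): lst = [2, 5, 9, 17, 25, [78, 76, 78]]
After line 3 (extend unpacks [48], adds 48): lst = [2, 5, 9, 17, 25, [78, 76, 78], 48]
After line 4: result = len(lst) = 7

[2, 5, 9, 17, 25, [78, 76, 78], 48]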